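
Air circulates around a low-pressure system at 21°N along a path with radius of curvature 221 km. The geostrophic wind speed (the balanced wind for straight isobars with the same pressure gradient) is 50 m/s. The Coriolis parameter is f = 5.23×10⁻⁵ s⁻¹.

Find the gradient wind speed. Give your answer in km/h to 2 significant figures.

Around a low, centrifugal force acts outward with Coriolis, so pressure-gradient force balances both:
(1/ρ)|∂P/∂n| = fV + V²/R  →  V² + fR·V − fR·V_g = 0
With fR = 5.23×10⁻⁵ × 221×10³ m = 11.6 m/s:
V = [−fR + √((fR)² + 4 fR V_g)]/2 = [−11.6 + √(11.6² + 4×11.6×50)]/2 = 18.9 m/s
Subgeostrophic (V < V_g = 50 m/s), as expected around a low.
Converting: 18.9 m/s × 3.6 = 68 km/h

68 km/h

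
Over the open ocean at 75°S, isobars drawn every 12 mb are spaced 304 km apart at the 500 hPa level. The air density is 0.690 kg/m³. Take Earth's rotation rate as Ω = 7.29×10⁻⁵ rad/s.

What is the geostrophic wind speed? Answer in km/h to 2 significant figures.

150 km/h

Coriolis parameter at 75°S:
f = 2Ω sin φ = 2 × 7.29×10⁻⁵ × sin 75° = 1.41×10⁻⁴ s⁻¹
Pressure gradient: |∂P/∂n| = 1200 Pa / 304000 m = 3.95×10⁻³ Pa/m
Geostrophic balance (pressure-gradient force = Coriolis force):
V_g = (1/(fρ)) |∂P/∂n| = 3.95×10⁻³ / (1.41×10⁻⁴ × 0.690) = 40.6 m/s
Converting: 40.6 m/s × 3.6 = 150 km/h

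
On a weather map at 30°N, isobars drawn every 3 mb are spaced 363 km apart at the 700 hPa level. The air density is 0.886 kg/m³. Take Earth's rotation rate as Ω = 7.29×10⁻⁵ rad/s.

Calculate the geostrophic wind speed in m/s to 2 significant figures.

13 m/s

Coriolis parameter at 30°N:
f = 2Ω sin φ = 2 × 7.29×10⁻⁵ × sin 30° = 7.29×10⁻⁵ s⁻¹
Pressure gradient: |∂P/∂n| = 300 Pa / 363000 m = 8.26×10⁻⁴ Pa/m
Geostrophic balance (pressure-gradient force = Coriolis force):
V_g = (1/(fρ)) |∂P/∂n| = 8.26×10⁻⁴ / (7.29×10⁻⁵ × 0.886) = 12.8 m/s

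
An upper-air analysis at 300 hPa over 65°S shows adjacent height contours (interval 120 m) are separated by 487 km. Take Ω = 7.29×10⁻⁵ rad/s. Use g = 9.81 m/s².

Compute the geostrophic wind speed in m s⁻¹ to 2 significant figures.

18 m s⁻¹

Coriolis parameter at 65°S:
f = 2Ω sin φ = 2 × 7.29×10⁻⁵ × sin 65° = 1.32×10⁻⁴ s⁻¹
Height gradient: |∂Z/∂n| = 120 m / 487000 m = 2.46×10⁻⁴
On a pressure surface, geostrophic balance gives V_g = (g/f)|∂Z/∂n|:
V_g = 9.81 × 2.46×10⁻⁴ / 1.32×10⁻⁴ = 18.3 m/s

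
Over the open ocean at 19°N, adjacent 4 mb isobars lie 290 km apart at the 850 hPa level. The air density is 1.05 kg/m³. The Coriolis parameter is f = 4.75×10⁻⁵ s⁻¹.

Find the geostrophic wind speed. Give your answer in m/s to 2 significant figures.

Pressure gradient: |∂P/∂n| = 400 Pa / 290000 m = 1.38×10⁻³ Pa/m
Geostrophic balance (pressure-gradient force = Coriolis force):
V_g = (1/(fρ)) |∂P/∂n| = 1.38×10⁻³ / (4.75×10⁻⁵ × 1.05) = 27.7 m/s

28 m/s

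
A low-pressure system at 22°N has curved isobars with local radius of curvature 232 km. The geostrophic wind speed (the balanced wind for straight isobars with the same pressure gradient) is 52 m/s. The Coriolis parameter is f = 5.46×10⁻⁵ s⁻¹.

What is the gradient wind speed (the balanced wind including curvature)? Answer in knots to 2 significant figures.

39 knots

Around a low, centrifugal force acts outward with Coriolis, so pressure-gradient force balances both:
(1/ρ)|∂P/∂n| = fV + V²/R  →  V² + fR·V − fR·V_g = 0
With fR = 5.46×10⁻⁵ × 232×10³ m = 12.7 m/s:
V = [−fR + √((fR)² + 4 fR V_g)]/2 = [−12.7 + √(12.7² + 4×12.7×52)]/2 = 20.1 m/s
Subgeostrophic (V < V_g = 52 m/s), as expected around a low.
Converting: 20.1 m/s × 1.944 = 39 knots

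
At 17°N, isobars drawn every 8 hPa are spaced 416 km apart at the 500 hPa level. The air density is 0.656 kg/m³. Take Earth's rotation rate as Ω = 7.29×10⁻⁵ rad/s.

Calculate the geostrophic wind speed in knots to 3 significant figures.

134 knots

Coriolis parameter at 17°N:
f = 2Ω sin φ = 2 × 7.29×10⁻⁵ × sin 17° = 4.26×10⁻⁵ s⁻¹
Pressure gradient: |∂P/∂n| = 800 Pa / 416000 m = 1.92×10⁻³ Pa/m
Geostrophic balance (pressure-gradient force = Coriolis force):
V_g = (1/(fρ)) |∂P/∂n| = 1.92×10⁻³ / (4.26×10⁻⁵ × 0.656) = 68.8 m/s
Converting: 68.8 m/s × 1.944 = 134 knots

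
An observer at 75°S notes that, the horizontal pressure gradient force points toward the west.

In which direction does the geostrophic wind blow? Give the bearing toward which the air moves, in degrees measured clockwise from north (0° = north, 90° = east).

The pressure-gradient force points toward the west (bearing 270°).
Geostrophic balance: in the Southern Hemisphere the Coriolis force deflects motion to the left, so the geostrophic wind blows 90° to the left of the pressure-gradient force (low pressure on the right).
Rotating 270° by 90° counterclockwise gives 180° — the wind blows toward the south.

180°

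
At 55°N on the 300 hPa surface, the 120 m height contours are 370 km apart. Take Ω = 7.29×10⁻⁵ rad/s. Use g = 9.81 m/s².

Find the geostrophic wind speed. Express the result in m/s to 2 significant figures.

27 m/s

Coriolis parameter at 55°N:
f = 2Ω sin φ = 2 × 7.29×10⁻⁵ × sin 55° = 1.19×10⁻⁴ s⁻¹
Height gradient: |∂Z/∂n| = 120 m / 370000 m = 3.24×10⁻⁴
On a pressure surface, geostrophic balance gives V_g = (g/f)|∂Z/∂n|:
V_g = 9.81 × 3.24×10⁻⁴ / 1.19×10⁻⁴ = 26.6 m/s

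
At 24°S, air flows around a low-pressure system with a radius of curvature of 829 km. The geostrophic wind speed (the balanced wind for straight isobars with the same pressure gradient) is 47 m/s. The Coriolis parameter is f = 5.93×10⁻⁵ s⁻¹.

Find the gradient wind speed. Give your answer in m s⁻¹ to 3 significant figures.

29.4 m s⁻¹

Around a low, centrifugal force acts outward with Coriolis, so pressure-gradient force balances both:
(1/ρ)|∂P/∂n| = fV + V²/R  →  V² + fR·V − fR·V_g = 0
With fR = 5.93×10⁻⁵ × 829×10³ m = 49.2 m/s:
V = [−fR + √((fR)² + 4 fR V_g)]/2 = [−49.2 + √(49.2² + 4×49.2×47)]/2 = 29.4 m/s
Subgeostrophic (V < V_g = 47 m/s), as expected around a low.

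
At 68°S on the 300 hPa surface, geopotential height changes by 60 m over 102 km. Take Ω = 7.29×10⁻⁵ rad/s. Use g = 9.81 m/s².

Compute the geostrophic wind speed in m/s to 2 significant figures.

Coriolis parameter at 68°S:
f = 2Ω sin φ = 2 × 7.29×10⁻⁵ × sin 68° = 1.35×10⁻⁴ s⁻¹
Height gradient: |∂Z/∂n| = 60 m / 102000 m = 5.88×10⁻⁴
On a pressure surface, geostrophic balance gives V_g = (g/f)|∂Z/∂n|:
V_g = 9.81 × 5.88×10⁻⁴ / 1.35×10⁻⁴ = 42.7 m/s

43 m/s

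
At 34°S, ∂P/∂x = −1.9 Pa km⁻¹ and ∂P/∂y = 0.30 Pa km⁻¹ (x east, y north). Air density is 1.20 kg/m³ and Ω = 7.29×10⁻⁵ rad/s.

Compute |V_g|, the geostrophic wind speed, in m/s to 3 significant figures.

Coriolis parameter at 34°S:
f = 2Ω sin φ = 2 × 7.29×10⁻⁵ × sin 34° = 8.15×10⁻⁵ s⁻¹
In the Southern Hemisphere f is negative: f = −8.15×10⁻⁵ s⁻¹.
Component geostrophic relations (x east, y north):
u_g = −(1/(fρ)) ∂P/∂y,  v_g = (1/(fρ)) ∂P/∂x
u_g = −(0.30×10⁻³)/(−8.15×10⁻⁵ × 1.20) = 3.07 m/s;  v_g = (−1.9×10⁻³)/(−8.15×10⁻⁵ × 1.20) = 19.4 m/s
|V_g| = √(u_g² + v_g²) = 19.7 m/s

19.7 m/s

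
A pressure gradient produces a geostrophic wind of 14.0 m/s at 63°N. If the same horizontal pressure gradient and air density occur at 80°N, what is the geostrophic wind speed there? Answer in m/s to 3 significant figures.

12.7 m/s

With the same pressure gradient and density, V_g ∝ 1/f ∝ 1/sin φ.
V₂ = V₁ · sin φ₁ / sin φ₂ = 14.0 × sin 63° / sin 80°
V₂ = 14.0 × 0.8910/0.9848 = 12.7 m/s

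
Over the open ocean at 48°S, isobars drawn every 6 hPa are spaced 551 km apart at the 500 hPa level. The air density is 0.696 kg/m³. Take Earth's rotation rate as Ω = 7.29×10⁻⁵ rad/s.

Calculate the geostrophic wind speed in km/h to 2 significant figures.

52 km/h

Coriolis parameter at 48°S:
f = 2Ω sin φ = 2 × 7.29×10⁻⁵ × sin 48° = 1.08×10⁻⁴ s⁻¹
Pressure gradient: |∂P/∂n| = 600 Pa / 551000 m = 1.09×10⁻³ Pa/m
Geostrophic balance (pressure-gradient force = Coriolis force):
V_g = (1/(fρ)) |∂P/∂n| = 1.09×10⁻³ / (1.08×10⁻⁴ × 0.696) = 14.4 m/s
Converting: 14.4 m/s × 3.6 = 52 km/h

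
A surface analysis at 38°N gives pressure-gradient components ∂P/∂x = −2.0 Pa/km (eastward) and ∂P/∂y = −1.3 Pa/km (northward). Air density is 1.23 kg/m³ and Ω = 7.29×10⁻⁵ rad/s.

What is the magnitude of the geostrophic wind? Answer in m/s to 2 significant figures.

22 m/s

Coriolis parameter at 38°N:
f = 2Ω sin φ = 2 × 7.29×10⁻⁵ × sin 38° = 8.98×10⁻⁵ s⁻¹
Component geostrophic relations (x east, y north):
u_g = −(1/(fρ)) ∂P/∂y,  v_g = (1/(fρ)) ∂P/∂x
u_g = −(−1.3×10⁻³)/(8.98×10⁻⁵ × 1.23) = 11.8 m/s;  v_g = (−2.0×10⁻³)/(8.98×10⁻⁵ × 1.23) = −18.1 m/s
|V_g| = √(u_g² + v_g²) = 21.6 m/s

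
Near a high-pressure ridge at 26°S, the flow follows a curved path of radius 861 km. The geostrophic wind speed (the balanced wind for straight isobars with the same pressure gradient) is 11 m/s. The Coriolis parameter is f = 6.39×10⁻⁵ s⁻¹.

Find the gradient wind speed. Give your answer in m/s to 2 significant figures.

Around a high, pressure-gradient force acts outward with centrifugal, so Coriolis balances both:
fV = (1/ρ)|∂P/∂n| + V²/R  →  V² − fR·V + fR·V_g = 0
With fR = 6.39×10⁻⁵ × 861×10³ m = 55.0 m/s:
V = [fR − √((fR)² − 4 fR V_g)]/2 = [55.0 − √(55.0² − 4×55.0×11)]/2 = 15.2 m/s
Supergeostrophic (V > V_g = 11 m/s), as expected around a high.

15 m/s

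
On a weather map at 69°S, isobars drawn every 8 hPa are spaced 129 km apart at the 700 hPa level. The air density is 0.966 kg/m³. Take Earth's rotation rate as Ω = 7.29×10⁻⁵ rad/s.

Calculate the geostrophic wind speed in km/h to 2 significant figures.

170 km/h

Coriolis parameter at 69°S:
f = 2Ω sin φ = 2 × 7.29×10⁻⁵ × sin 69° = 1.36×10⁻⁴ s⁻¹
Pressure gradient: |∂P/∂n| = 800 Pa / 129000 m = 6.20×10⁻³ Pa/m
Geostrophic balance (pressure-gradient force = Coriolis force):
V_g = (1/(fρ)) |∂P/∂n| = 6.20×10⁻³ / (1.36×10⁻⁴ × 0.966) = 47.2 m/s
Converting: 47.2 m/s × 3.6 = 170 km/h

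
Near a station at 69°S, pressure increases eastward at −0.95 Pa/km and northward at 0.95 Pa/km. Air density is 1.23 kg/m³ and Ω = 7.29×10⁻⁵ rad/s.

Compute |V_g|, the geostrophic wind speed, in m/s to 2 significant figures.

Coriolis parameter at 69°S:
f = 2Ω sin φ = 2 × 7.29×10⁻⁵ × sin 69° = 1.36×10⁻⁴ s⁻¹
In the Southern Hemisphere f is negative: f = −1.36×10⁻⁴ s⁻¹.
Component geostrophic relations (x east, y north):
u_g = −(1/(fρ)) ∂P/∂y,  v_g = (1/(fρ)) ∂P/∂x
u_g = −(0.95×10⁻³)/(−1.36×10⁻⁴ × 1.23) = 5.67 m/s;  v_g = (−0.95×10⁻³)/(−1.36×10⁻⁴ × 1.23) = 5.67 m/s
|V_g| = √(u_g² + v_g²) = 8.02 m/s

8.0 m/s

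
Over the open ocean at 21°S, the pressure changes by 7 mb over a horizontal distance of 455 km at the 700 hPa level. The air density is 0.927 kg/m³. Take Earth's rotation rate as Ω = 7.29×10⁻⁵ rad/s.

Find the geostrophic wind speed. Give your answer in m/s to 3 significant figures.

Coriolis parameter at 21°S:
f = 2Ω sin φ = 2 × 7.29×10⁻⁵ × sin 21° = 5.23×10⁻⁵ s⁻¹
Pressure gradient: |∂P/∂n| = 700 Pa / 455000 m = 1.54×10⁻³ Pa/m
Geostrophic balance (pressure-gradient force = Coriolis force):
V_g = (1/(fρ)) |∂P/∂n| = 1.54×10⁻³ / (5.23×10⁻⁵ × 0.927) = 31.8 m/s

31.8 m/s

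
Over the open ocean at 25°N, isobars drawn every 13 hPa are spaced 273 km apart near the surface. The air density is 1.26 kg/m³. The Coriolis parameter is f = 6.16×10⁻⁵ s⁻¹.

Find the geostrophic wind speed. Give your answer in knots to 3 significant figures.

Pressure gradient: |∂P/∂n| = 1300 Pa / 273000 m = 4.76×10⁻³ Pa/m
Geostrophic balance (pressure-gradient force = Coriolis force):
V_g = (1/(fρ)) |∂P/∂n| = 4.76×10⁻³ / (6.16×10⁻⁵ × 1.26) = 61.4 m/s
Converting: 61.4 m/s × 1.944 = 119 knots

119 knots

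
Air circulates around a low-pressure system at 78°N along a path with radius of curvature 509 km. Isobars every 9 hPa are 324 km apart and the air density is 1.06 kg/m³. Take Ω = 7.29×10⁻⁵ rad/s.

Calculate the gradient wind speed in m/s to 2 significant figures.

15 m/s

Coriolis parameter at 78°N:
f = 2Ω sin φ = 2 × 7.29×10⁻⁵ × sin 78° = 1.43×10⁻⁴ s⁻¹
Pressure gradient: |∂P/∂n| = 900 Pa / 324000 m = 2.78×10⁻³ Pa/m
Geostrophic speed: V_g = |∂P/∂n|/(fρ) = 2.78×10⁻³/(1.43×10⁻⁴ × 1.06) = 18.4 m/s
Around a low, centrifugal force acts outward with Coriolis, so pressure-gradient force balances both:
(1/ρ)|∂P/∂n| = fV + V²/R  →  V² + fR·V − fR·V_g = 0
With fR = 1.43×10⁻⁴ × 509×10³ m = 72.6 m/s:
V = [−fR + √((fR)² + 4 fR V_g)]/2 = [−72.6 + √(72.6² + 4×72.6×18.4)]/2 = 15.2 m/s
Subgeostrophic (V < V_g = 18.4 m/s), as expected around a low.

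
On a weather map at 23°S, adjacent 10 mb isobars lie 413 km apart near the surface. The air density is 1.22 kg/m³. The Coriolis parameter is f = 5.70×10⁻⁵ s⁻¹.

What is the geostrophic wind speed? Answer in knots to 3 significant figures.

Pressure gradient: |∂P/∂n| = 1000 Pa / 413000 m = 2.42×10⁻³ Pa/m
Geostrophic balance (pressure-gradient force = Coriolis force):
V_g = (1/(fρ)) |∂P/∂n| = 2.42×10⁻³ / (5.70×10⁻⁵ × 1.22) = 34.8 m/s
Converting: 34.8 m/s × 1.944 = 67.7 knots

67.7 knots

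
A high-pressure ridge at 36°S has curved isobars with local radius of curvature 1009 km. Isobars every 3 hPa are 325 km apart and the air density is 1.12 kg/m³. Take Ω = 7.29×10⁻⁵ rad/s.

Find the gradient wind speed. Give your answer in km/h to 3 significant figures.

39.7 km/h

Coriolis parameter at 36°S:
f = 2Ω sin φ = 2 × 7.29×10⁻⁵ × sin 36° = 8.57×10⁻⁵ s⁻¹
Pressure gradient: |∂P/∂n| = 300 Pa / 325000 m = 9.23×10⁻⁴ Pa/m
Geostrophic speed: V_g = |∂P/∂n|/(fρ) = 9.23×10⁻⁴/(8.57×10⁻⁵ × 1.12) = 9.62 m/s
Around a high, pressure-gradient force acts outward with centrifugal, so Coriolis balances both:
fV = (1/ρ)|∂P/∂n| + V²/R  →  V² − fR·V + fR·V_g = 0
With fR = 8.57×10⁻⁵ × 1009×10³ m = 86.5 m/s:
V = [fR − √((fR)² − 4 fR V_g)]/2 = [86.5 − √(86.5² − 4×86.5×9.62)]/2 = 11 m/s
Supergeostrophic (V > V_g = 9.62 m/s), as expected around a high.
Converting: 11 m/s × 3.6 = 39.7 km/h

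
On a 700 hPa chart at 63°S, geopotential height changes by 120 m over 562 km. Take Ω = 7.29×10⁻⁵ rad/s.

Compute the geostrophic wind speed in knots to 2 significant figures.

Coriolis parameter at 63°S:
f = 2Ω sin φ = 2 × 7.29×10⁻⁵ × sin 63° = 1.30×10⁻⁴ s⁻¹
Height gradient: |∂Z/∂n| = 120 m / 562000 m = 2.14×10⁻⁴
On a pressure surface, geostrophic balance gives V_g = (g/f)|∂Z/∂n|:
V_g = 9.81 × 2.14×10⁻⁴ / 1.30×10⁻⁴ = 16.1 m/s
Converting: 16.1 m/s × 1.944 = 31 knots

31 knots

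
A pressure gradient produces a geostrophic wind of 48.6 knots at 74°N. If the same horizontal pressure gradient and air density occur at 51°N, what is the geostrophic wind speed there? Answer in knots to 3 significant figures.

With the same pressure gradient and density, V_g ∝ 1/f ∝ 1/sin φ.
V₂ = V₁ · sin φ₁ / sin φ₂ = 48.6 × sin 74° / sin 51°
V₂ = 48.6 × 0.9613/0.7771 = 60.1 knots

60.1 knots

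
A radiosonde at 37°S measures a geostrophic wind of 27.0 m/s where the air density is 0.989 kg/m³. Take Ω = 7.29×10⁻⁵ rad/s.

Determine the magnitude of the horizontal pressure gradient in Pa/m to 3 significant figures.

2.34×10⁻³ Pa/m

Coriolis parameter at 37°S:
f = 2Ω sin φ = 2 × 7.29×10⁻⁵ × sin 37° = 8.77×10⁻⁵ s⁻¹
Geostrophic balance rearranged: |∂P/∂n| = f ρ V_g
|∂P/∂n| = 8.77×10⁻⁵ × 0.989 × 27.0 = 2.34×10⁻³ Pa/m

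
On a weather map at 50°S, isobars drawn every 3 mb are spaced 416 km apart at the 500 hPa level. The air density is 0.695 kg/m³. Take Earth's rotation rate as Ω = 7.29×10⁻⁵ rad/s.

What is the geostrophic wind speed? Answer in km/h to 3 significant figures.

Coriolis parameter at 50°S:
f = 2Ω sin φ = 2 × 7.29×10⁻⁵ × sin 50° = 1.12×10⁻⁴ s⁻¹
Pressure gradient: |∂P/∂n| = 300 Pa / 416000 m = 7.21×10⁻⁴ Pa/m
Geostrophic balance (pressure-gradient force = Coriolis force):
V_g = (1/(fρ)) |∂P/∂n| = 7.21×10⁻⁴ / (1.12×10⁻⁴ × 0.695) = 9.29 m/s
Converting: 9.29 m/s × 3.6 = 33.4 km/h

33.4 km/h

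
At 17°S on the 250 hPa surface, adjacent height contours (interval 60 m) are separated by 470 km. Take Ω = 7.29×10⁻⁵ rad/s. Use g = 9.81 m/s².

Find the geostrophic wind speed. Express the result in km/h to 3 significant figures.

106 km/h

Coriolis parameter at 17°S:
f = 2Ω sin φ = 2 × 7.29×10⁻⁵ × sin 17° = 4.26×10⁻⁵ s⁻¹
Height gradient: |∂Z/∂n| = 60 m / 470000 m = 1.28×10⁻⁴
On a pressure surface, geostrophic balance gives V_g = (g/f)|∂Z/∂n|:
V_g = 9.81 × 1.28×10⁻⁴ / 4.26×10⁻⁵ = 29.4 m/s
Converting: 29.4 m/s × 3.6 = 106 km/h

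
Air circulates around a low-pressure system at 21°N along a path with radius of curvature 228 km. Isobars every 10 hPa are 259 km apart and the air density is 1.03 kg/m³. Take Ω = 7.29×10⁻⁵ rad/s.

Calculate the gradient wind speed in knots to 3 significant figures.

Coriolis parameter at 21°N:
f = 2Ω sin φ = 2 × 7.29×10⁻⁵ × sin 21° = 5.23×10⁻⁵ s⁻¹
Pressure gradient: |∂P/∂n| = 1000 Pa / 259000 m = 3.86×10⁻³ Pa/m
Geostrophic speed: V_g = |∂P/∂n|/(fρ) = 3.86×10⁻³/(5.23×10⁻⁵ × 1.03) = 71.7 m/s
Around a low, centrifugal force acts outward with Coriolis, so pressure-gradient force balances both:
(1/ρ)|∂P/∂n| = fV + V²/R  →  V² + fR·V − fR·V_g = 0
With fR = 5.23×10⁻⁵ × 228×10³ m = 11.9 m/s:
V = [−fR + √((fR)² + 4 fR V_g)]/2 = [−11.9 + √(11.9² + 4×11.9×71.7)]/2 = 23.9 m/s
Subgeostrophic (V < V_g = 71.7 m/s), as expected around a low.
Converting: 23.9 m/s × 1.944 = 46.4 knots

46.4 knots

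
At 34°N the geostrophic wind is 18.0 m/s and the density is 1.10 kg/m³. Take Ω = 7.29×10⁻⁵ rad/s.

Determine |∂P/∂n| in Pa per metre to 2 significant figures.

1.6×10⁻³ Pa/m

Coriolis parameter at 34°N:
f = 2Ω sin φ = 2 × 7.29×10⁻⁵ × sin 34° = 8.15×10⁻⁵ s⁻¹
Geostrophic balance rearranged: |∂P/∂n| = f ρ V_g
|∂P/∂n| = 8.15×10⁻⁵ × 1.10 × 18.0 = 1.61×10⁻³ Pa/m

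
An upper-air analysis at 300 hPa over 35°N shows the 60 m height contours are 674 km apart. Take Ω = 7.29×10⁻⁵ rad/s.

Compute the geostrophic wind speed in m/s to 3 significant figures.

10.4 m/s

Coriolis parameter at 35°N:
f = 2Ω sin φ = 2 × 7.29×10⁻⁵ × sin 35° = 8.36×10⁻⁵ s⁻¹
Height gradient: |∂Z/∂n| = 60 m / 674000 m = 8.90×10⁻⁵
On a pressure surface, geostrophic balance gives V_g = (g/f)|∂Z/∂n|:
V_g = 9.81 × 8.90×10⁻⁵ / 8.36×10⁻⁵ = 10.4 m/s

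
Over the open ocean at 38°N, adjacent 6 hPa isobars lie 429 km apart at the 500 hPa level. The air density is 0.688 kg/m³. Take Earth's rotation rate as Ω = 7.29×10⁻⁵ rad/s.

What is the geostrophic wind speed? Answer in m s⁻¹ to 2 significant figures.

23 m s⁻¹

Coriolis parameter at 38°N:
f = 2Ω sin φ = 2 × 7.29×10⁻⁵ × sin 38° = 8.98×10⁻⁵ s⁻¹
Pressure gradient: |∂P/∂n| = 600 Pa / 429000 m = 1.40×10⁻³ Pa/m
Geostrophic balance (pressure-gradient force = Coriolis force):
V_g = (1/(fρ)) |∂P/∂n| = 1.40×10⁻³ / (8.98×10⁻⁵ × 0.688) = 22.6 m/s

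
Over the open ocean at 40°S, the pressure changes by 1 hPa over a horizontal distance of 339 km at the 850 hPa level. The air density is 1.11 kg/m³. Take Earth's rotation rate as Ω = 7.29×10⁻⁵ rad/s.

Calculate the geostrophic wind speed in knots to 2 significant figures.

5.5 knots

Coriolis parameter at 40°S:
f = 2Ω sin φ = 2 × 7.29×10⁻⁵ × sin 40° = 9.37×10⁻⁵ s⁻¹
Pressure gradient: |∂P/∂n| = 100 Pa / 339000 m = 2.95×10⁻⁴ Pa/m
Geostrophic balance (pressure-gradient force = Coriolis force):
V_g = (1/(fρ)) |∂P/∂n| = 2.95×10⁻⁴ / (9.37×10⁻⁵ × 1.11) = 2.84 m/s
Converting: 2.84 m/s × 1.944 = 5.5 knots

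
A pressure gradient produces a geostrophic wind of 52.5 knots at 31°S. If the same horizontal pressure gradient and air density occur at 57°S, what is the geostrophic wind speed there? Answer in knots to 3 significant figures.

32.2 knots

With the same pressure gradient and density, V_g ∝ 1/f ∝ 1/sin φ.
V₂ = V₁ · sin φ₁ / sin φ₂ = 52.5 × sin 31° / sin 57°
V₂ = 52.5 × 0.5150/0.8387 = 32.2 knots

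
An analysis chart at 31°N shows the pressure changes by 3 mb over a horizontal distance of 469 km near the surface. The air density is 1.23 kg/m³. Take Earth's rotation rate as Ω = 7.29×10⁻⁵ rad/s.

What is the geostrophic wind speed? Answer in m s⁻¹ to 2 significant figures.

Coriolis parameter at 31°N:
f = 2Ω sin φ = 2 × 7.29×10⁻⁵ × sin 31° = 7.51×10⁻⁵ s⁻¹
Pressure gradient: |∂P/∂n| = 300 Pa / 469000 m = 6.40×10⁻⁴ Pa/m
Geostrophic balance (pressure-gradient force = Coriolis force):
V_g = (1/(fρ)) |∂P/∂n| = 6.40×10⁻⁴ / (7.51×10⁻⁵ × 1.23) = 6.93 m/s

6.9 m s⁻¹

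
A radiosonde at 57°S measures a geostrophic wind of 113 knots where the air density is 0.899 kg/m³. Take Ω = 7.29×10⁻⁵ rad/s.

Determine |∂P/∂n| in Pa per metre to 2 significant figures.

Coriolis parameter at 57°S:
f = 2Ω sin φ = 2 × 7.29×10⁻⁵ × sin 57° = 1.22×10⁻⁴ s⁻¹
Wind speed in SI: 113 knots = 58.1 m/s
Geostrophic balance rearranged: |∂P/∂n| = f ρ V_g
|∂P/∂n| = 1.22×10⁻⁴ × 0.899 × 58.1 = 6.39×10⁻³ Pa/m

6.4×10⁻³ Pa/m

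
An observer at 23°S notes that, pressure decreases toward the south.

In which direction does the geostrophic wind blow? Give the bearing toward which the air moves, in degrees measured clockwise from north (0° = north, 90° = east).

The pressure-gradient force points toward the south (bearing 180°).
Geostrophic balance: in the Southern Hemisphere the Coriolis force deflects motion to the left, so the geostrophic wind blows 90° to the left of the pressure-gradient force (low pressure on the right).
Rotating 180° by 90° counterclockwise gives 090° — the wind blows toward the east.

090°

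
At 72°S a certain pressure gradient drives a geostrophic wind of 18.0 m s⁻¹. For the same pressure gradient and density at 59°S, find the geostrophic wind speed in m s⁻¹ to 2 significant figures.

With the same pressure gradient and density, V_g ∝ 1/f ∝ 1/sin φ.
V₂ = V₁ · sin φ₁ / sin φ₂ = 18.0 × sin 72° / sin 59°
V₂ = 18.0 × 0.9511/0.8572 = 20 m s⁻¹

20 m s⁻¹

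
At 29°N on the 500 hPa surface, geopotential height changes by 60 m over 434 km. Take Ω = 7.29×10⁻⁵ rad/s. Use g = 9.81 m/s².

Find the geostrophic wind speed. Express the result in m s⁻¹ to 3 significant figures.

Coriolis parameter at 29°N:
f = 2Ω sin φ = 2 × 7.29×10⁻⁵ × sin 29° = 7.07×10⁻⁵ s⁻¹
Height gradient: |∂Z/∂n| = 60 m / 434000 m = 1.38×10⁻⁴
On a pressure surface, geostrophic balance gives V_g = (g/f)|∂Z/∂n|:
V_g = 9.81 × 1.38×10⁻⁴ / 7.07×10⁻⁵ = 19.2 m/s

19.2 m s⁻¹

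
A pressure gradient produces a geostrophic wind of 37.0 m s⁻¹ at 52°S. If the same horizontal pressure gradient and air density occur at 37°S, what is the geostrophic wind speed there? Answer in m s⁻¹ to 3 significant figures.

With the same pressure gradient and density, V_g ∝ 1/f ∝ 1/sin φ.
V₂ = V₁ · sin φ₁ / sin φ₂ = 37.0 × sin 52° / sin 37°
V₂ = 37.0 × 0.7880/0.6018 = 48.4 m s⁻¹

48.4 m s⁻¹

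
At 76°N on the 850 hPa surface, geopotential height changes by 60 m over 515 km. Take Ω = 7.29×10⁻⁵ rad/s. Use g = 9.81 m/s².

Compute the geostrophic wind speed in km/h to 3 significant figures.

Coriolis parameter at 76°N:
f = 2Ω sin φ = 2 × 7.29×10⁻⁵ × sin 76° = 1.41×10⁻⁴ s⁻¹
Height gradient: |∂Z/∂n| = 60 m / 515000 m = 1.17×10⁻⁴
On a pressure surface, geostrophic balance gives V_g = (g/f)|∂Z/∂n|:
V_g = 9.81 × 1.17×10⁻⁴ / 1.41×10⁻⁴ = 8.08 m/s
Converting: 8.08 m/s × 3.6 = 29.1 km/h

29.1 km/h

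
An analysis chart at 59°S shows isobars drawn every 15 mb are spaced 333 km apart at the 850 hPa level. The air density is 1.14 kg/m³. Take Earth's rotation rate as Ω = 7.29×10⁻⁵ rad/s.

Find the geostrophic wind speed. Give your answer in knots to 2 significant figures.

Coriolis parameter at 59°S:
f = 2Ω sin φ = 2 × 7.29×10⁻⁵ × sin 59° = 1.25×10⁻⁴ s⁻¹
Pressure gradient: |∂P/∂n| = 1500 Pa / 333000 m = 4.50×10⁻³ Pa/m
Geostrophic balance (pressure-gradient force = Coriolis force):
V_g = (1/(fρ)) |∂P/∂n| = 4.50×10⁻³ / (1.25×10⁻⁴ × 1.14) = 31.6 m/s
Converting: 31.6 m/s × 1.944 = 61 knots

61 knots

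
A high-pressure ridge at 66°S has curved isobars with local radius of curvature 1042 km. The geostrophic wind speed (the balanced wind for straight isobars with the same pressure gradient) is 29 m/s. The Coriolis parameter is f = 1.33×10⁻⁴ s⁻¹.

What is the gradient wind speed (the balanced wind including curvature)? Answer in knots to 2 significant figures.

Around a high, pressure-gradient force acts outward with centrifugal, so Coriolis balances both:
fV = (1/ρ)|∂P/∂n| + V²/R  →  V² − fR·V + fR·V_g = 0
With fR = 1.33×10⁻⁴ × 1042×10³ m = 139 m/s:
V = [fR − √((fR)² − 4 fR V_g)]/2 = [139 − √(139² − 4×139×29)]/2 = 41.3 m/s
Supergeostrophic (V > V_g = 29 m/s), as expected around a high.
Converting: 41.3 m/s × 1.944 = 80 knots

80 knots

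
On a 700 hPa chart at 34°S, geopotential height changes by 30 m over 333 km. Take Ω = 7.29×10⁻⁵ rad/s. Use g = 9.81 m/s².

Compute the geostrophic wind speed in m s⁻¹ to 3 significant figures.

Coriolis parameter at 34°S:
f = 2Ω sin φ = 2 × 7.29×10⁻⁵ × sin 34° = 8.15×10⁻⁵ s⁻¹
Height gradient: |∂Z/∂n| = 30 m / 333000 m = 9.01×10⁻⁵
On a pressure surface, geostrophic balance gives V_g = (g/f)|∂Z/∂n|:
V_g = 9.81 × 9.01×10⁻⁵ / 8.15×10⁻⁵ = 10.8 m/s

10.8 m s⁻¹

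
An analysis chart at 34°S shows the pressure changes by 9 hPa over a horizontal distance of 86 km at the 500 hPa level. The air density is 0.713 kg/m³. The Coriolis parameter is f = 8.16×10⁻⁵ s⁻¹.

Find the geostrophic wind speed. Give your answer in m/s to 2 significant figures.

Pressure gradient: |∂P/∂n| = 900 Pa / 86000 m = 1.05×10⁻² Pa/m
Geostrophic balance (pressure-gradient force = Coriolis force):
V_g = (1/(fρ)) |∂P/∂n| = 1.05×10⁻² / (8.16×10⁻⁵ × 0.713) = 180 m/s

180 m/s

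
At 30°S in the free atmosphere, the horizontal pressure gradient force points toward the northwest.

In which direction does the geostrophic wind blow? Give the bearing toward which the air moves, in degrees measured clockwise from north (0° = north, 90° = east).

225°

The pressure-gradient force points toward the northwest (bearing 315°).
Geostrophic balance: in the Southern Hemisphere the Coriolis force deflects motion to the left, so the geostrophic wind blows 90° to the left of the pressure-gradient force (low pressure on the right).
Rotating 315° by 90° counterclockwise gives 225° — the wind blows toward the southwest.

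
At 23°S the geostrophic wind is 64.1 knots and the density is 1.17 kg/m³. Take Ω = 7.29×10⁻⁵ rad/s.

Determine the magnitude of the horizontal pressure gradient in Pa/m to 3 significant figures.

2.20×10⁻³ Pa/m

Coriolis parameter at 23°S:
f = 2Ω sin φ = 2 × 7.29×10⁻⁵ × sin 23° = 5.70×10⁻⁵ s⁻¹
Wind speed in SI: 64.1 knots = 33.0 m/s
Geostrophic balance rearranged: |∂P/∂n| = f ρ V_g
|∂P/∂n| = 5.70×10⁻⁵ × 1.17 × 33.0 = 2.20×10⁻³ Pa/m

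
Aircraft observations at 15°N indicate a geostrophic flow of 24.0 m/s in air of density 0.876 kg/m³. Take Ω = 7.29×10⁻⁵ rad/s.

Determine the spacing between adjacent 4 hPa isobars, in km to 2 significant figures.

Coriolis parameter at 15°N:
f = 2Ω sin φ = 2 × 7.29×10⁻⁵ × sin 15° = 3.77×10⁻⁵ s⁻¹
Geostrophic balance rearranged: |∂P/∂n| = f ρ V_g
|∂P/∂n| = 3.77×10⁻⁵ × 0.876 × 24.0 = 7.93×10⁻⁴ Pa/m
Isobar spacing: Δn = ΔP/|∂P/∂n| = 400 Pa / 7.93×10⁻⁴ Pa/m = 504186 m ≈ 500 km

500 km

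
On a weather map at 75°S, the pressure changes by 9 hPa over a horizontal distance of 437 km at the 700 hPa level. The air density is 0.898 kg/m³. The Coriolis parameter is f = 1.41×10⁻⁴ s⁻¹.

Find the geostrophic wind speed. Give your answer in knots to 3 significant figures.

31.6 knots

Pressure gradient: |∂P/∂n| = 900 Pa / 437000 m = 2.06×10⁻³ Pa/m
Geostrophic balance (pressure-gradient force = Coriolis force):
V_g = (1/(fρ)) |∂P/∂n| = 2.06×10⁻³ / (1.41×10⁻⁴ × 0.898) = 16.3 m/s
Converting: 16.3 m/s × 1.944 = 31.6 knots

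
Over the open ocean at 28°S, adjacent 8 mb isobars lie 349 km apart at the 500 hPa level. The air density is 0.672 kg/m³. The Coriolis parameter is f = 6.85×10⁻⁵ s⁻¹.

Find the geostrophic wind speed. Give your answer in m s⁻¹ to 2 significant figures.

Pressure gradient: |∂P/∂n| = 800 Pa / 349000 m = 2.29×10⁻³ Pa/m
Geostrophic balance (pressure-gradient force = Coriolis force):
V_g = (1/(fρ)) |∂P/∂n| = 2.29×10⁻³ / (6.85×10⁻⁵ × 0.672) = 49.8 m/s

50 m s⁻¹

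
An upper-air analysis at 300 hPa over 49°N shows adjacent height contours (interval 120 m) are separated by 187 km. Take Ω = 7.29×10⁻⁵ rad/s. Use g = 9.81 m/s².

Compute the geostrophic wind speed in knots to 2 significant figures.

Coriolis parameter at 49°N:
f = 2Ω sin φ = 2 × 7.29×10⁻⁵ × sin 49° = 1.10×10⁻⁴ s⁻¹
Height gradient: |∂Z/∂n| = 120 m / 187000 m = 6.42×10⁻⁴
On a pressure surface, geostrophic balance gives V_g = (g/f)|∂Z/∂n|:
V_g = 9.81 × 6.42×10⁻⁴ / 1.10×10⁻⁴ = 57.2 m/s
Converting: 57.2 m/s × 1.944 = 110 knots

110 knots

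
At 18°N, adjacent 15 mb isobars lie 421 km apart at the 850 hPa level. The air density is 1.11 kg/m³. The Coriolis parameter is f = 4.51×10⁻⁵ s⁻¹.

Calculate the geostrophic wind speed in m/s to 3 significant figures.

Pressure gradient: |∂P/∂n| = 1500 Pa / 421000 m = 3.56×10⁻³ Pa/m
Geostrophic balance (pressure-gradient force = Coriolis force):
V_g = (1/(fρ)) |∂P/∂n| = 3.56×10⁻³ / (4.51×10⁻⁵ × 1.11) = 71.2 m/s

71.2 m/s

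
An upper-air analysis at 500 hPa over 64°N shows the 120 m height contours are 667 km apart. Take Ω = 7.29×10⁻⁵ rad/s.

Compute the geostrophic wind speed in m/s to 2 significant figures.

13 m/s

Coriolis parameter at 64°N:
f = 2Ω sin φ = 2 × 7.29×10⁻⁵ × sin 64° = 1.31×10⁻⁴ s⁻¹
Height gradient: |∂Z/∂n| = 120 m / 667000 m = 1.80×10⁻⁴
On a pressure surface, geostrophic balance gives V_g = (g/f)|∂Z/∂n|:
V_g = 9.81 × 1.80×10⁻⁴ / 1.31×10⁻⁴ = 13.5 m/s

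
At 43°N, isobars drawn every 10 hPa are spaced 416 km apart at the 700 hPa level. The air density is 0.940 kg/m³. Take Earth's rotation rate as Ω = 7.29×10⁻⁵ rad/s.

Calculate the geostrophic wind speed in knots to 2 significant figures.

50 knots

Coriolis parameter at 43°N:
f = 2Ω sin φ = 2 × 7.29×10⁻⁵ × sin 43° = 9.94×10⁻⁵ s⁻¹
Pressure gradient: |∂P/∂n| = 1000 Pa / 416000 m = 2.40×10⁻³ Pa/m
Geostrophic balance (pressure-gradient force = Coriolis force):
V_g = (1/(fρ)) |∂P/∂n| = 2.40×10⁻³ / (9.94×10⁻⁵ × 0.940) = 25.7 m/s
Converting: 25.7 m/s × 1.944 = 50 knots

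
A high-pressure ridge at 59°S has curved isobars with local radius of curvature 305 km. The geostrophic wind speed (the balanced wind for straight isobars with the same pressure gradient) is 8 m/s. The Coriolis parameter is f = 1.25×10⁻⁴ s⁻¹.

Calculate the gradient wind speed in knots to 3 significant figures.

22.2 knots

Around a high, pressure-gradient force acts outward with centrifugal, so Coriolis balances both:
fV = (1/ρ)|∂P/∂n| + V²/R  →  V² − fR·V + fR·V_g = 0
With fR = 1.25×10⁻⁴ × 305×10³ m = 38.1 m/s:
V = [fR − √((fR)² − 4 fR V_g)]/2 = [38.1 − √(38.1² − 4×38.1×8)]/2 = 11.4 m/s
Supergeostrophic (V > V_g = 8 m/s), as expected around a high.
Converting: 11.4 m/s × 1.944 = 22.2 knots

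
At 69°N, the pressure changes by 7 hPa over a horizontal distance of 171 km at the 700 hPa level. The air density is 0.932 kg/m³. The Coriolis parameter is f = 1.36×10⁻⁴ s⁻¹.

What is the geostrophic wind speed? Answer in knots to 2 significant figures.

63 knots

Pressure gradient: |∂P/∂n| = 700 Pa / 171000 m = 4.09×10⁻³ Pa/m
Geostrophic balance (pressure-gradient force = Coriolis force):
V_g = (1/(fρ)) |∂P/∂n| = 4.09×10⁻³ / (1.36×10⁻⁴ × 0.932) = 32.3 m/s
Converting: 32.3 m/s × 1.944 = 63 knots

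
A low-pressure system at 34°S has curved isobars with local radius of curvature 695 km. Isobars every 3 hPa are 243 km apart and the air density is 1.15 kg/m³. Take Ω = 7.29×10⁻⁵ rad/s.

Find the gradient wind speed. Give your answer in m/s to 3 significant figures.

Coriolis parameter at 34°S:
f = 2Ω sin φ = 2 × 7.29×10⁻⁵ × sin 34° = 8.15×10⁻⁵ s⁻¹
Pressure gradient: |∂P/∂n| = 300 Pa / 243000 m = 1.23×10⁻³ Pa/m
Geostrophic speed: V_g = |∂P/∂n|/(fρ) = 1.23×10⁻³/(8.15×10⁻⁵ × 1.15) = 13.2 m/s
Around a low, centrifugal force acts outward with Coriolis, so pressure-gradient force balances both:
(1/ρ)|∂P/∂n| = fV + V²/R  →  V² + fR·V − fR·V_g = 0
With fR = 8.15×10⁻⁵ × 695×10³ m = 56.7 m/s:
V = [−fR + √((fR)² + 4 fR V_g)]/2 = [−56.7 + √(56.7² + 4×56.7×13.2)]/2 = 11 m/s
Subgeostrophic (V < V_g = 13.2 m/s), as expected around a low.

11.0 m/s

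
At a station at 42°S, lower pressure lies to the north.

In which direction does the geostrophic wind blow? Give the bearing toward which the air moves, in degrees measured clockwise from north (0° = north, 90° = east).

The pressure-gradient force points toward the north (bearing 000°).
Geostrophic balance: in the Southern Hemisphere the Coriolis force deflects motion to the left, so the geostrophic wind blows 90° to the left of the pressure-gradient force (low pressure on the right).
Rotating 000° by 90° counterclockwise gives 270° — the wind blows toward the west.

270°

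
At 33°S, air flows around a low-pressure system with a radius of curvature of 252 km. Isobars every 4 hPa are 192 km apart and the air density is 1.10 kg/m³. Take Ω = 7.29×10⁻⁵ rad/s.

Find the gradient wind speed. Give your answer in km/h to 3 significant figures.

50.5 km/h

Coriolis parameter at 33°S:
f = 2Ω sin φ = 2 × 7.29×10⁻⁵ × sin 33° = 7.94×10⁻⁵ s⁻¹
Pressure gradient: |∂P/∂n| = 400 Pa / 192000 m = 2.08×10⁻³ Pa/m
Geostrophic speed: V_g = |∂P/∂n|/(fρ) = 2.08×10⁻³/(7.94×10⁻⁵ × 1.10) = 23.9 m/s
Around a low, centrifugal force acts outward with Coriolis, so pressure-gradient force balances both:
(1/ρ)|∂P/∂n| = fV + V²/R  →  V² + fR·V − fR·V_g = 0
With fR = 7.94×10⁻⁵ × 252×10³ m = 20.0 m/s:
V = [−fR + √((fR)² + 4 fR V_g)]/2 = [−20.0 + √(20.0² + 4×20.0×23.9)]/2 = 14 m/s
Subgeostrophic (V < V_g = 23.9 m/s), as expected around a low.
Converting: 14 m/s × 3.6 = 50.5 km/h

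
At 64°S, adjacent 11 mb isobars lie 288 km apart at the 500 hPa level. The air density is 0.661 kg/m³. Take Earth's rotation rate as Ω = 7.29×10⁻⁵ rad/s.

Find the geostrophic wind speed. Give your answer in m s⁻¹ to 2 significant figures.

44 m s⁻¹

Coriolis parameter at 64°S:
f = 2Ω sin φ = 2 × 7.29×10⁻⁵ × sin 64° = 1.31×10⁻⁴ s⁻¹
Pressure gradient: |∂P/∂n| = 1100 Pa / 288000 m = 3.82×10⁻³ Pa/m
Geostrophic balance (pressure-gradient force = Coriolis force):
V_g = (1/(fρ)) |∂P/∂n| = 3.82×10⁻³ / (1.31×10⁻⁴ × 0.661) = 44.1 m/s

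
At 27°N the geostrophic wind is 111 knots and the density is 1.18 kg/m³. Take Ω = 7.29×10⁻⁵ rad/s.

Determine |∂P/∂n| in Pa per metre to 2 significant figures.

Coriolis parameter at 27°N:
f = 2Ω sin φ = 2 × 7.29×10⁻⁵ × sin 27° = 6.62×10⁻⁵ s⁻¹
Wind speed in SI: 111 knots = 57.1 m/s
Geostrophic balance rearranged: |∂P/∂n| = f ρ V_g
|∂P/∂n| = 6.62×10⁻⁵ × 1.18 × 57.1 = 4.46×10⁻³ Pa/m

4.5×10⁻³ Pa/m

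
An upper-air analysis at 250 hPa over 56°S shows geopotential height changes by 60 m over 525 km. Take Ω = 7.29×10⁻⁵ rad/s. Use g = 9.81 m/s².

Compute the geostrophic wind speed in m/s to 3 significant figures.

Coriolis parameter at 56°S:
f = 2Ω sin φ = 2 × 7.29×10⁻⁵ × sin 56° = 1.21×10⁻⁴ s⁻¹
Height gradient: |∂Z/∂n| = 60 m / 525000 m = 1.14×10⁻⁴
On a pressure surface, geostrophic balance gives V_g = (g/f)|∂Z/∂n|:
V_g = 9.81 × 1.14×10⁻⁴ / 1.21×10⁻⁴ = 9.28 m/s

9.28 m/s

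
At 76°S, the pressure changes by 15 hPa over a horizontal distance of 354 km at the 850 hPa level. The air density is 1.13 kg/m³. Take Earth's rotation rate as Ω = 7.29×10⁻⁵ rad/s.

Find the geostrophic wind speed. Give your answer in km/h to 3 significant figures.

Coriolis parameter at 76°S:
f = 2Ω sin φ = 2 × 7.29×10⁻⁵ × sin 76° = 1.41×10⁻⁴ s⁻¹
Pressure gradient: |∂P/∂n| = 1500 Pa / 354000 m = 4.24×10⁻³ Pa/m
Geostrophic balance (pressure-gradient force = Coriolis force):
V_g = (1/(fρ)) |∂P/∂n| = 4.24×10⁻³ / (1.41×10⁻⁴ × 1.13) = 26.5 m/s
Converting: 26.5 m/s × 3.6 = 95.4 km/h

95.4 km/h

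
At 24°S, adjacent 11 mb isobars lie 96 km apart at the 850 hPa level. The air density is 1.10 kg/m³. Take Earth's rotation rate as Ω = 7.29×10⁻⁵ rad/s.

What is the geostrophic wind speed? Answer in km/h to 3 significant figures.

Coriolis parameter at 24°S:
f = 2Ω sin φ = 2 × 7.29×10⁻⁵ × sin 24° = 5.93×10⁻⁵ s⁻¹
Pressure gradient: |∂P/∂n| = 1100 Pa / 96000 m = 1.15×10⁻² Pa/m
Geostrophic balance (pressure-gradient force = Coriolis force):
V_g = (1/(fρ)) |∂P/∂n| = 1.15×10⁻² / (5.93×10⁻⁵ × 1.10) = 176 m/s
Converting: 176 m/s × 3.6 = 632 km/h

632 km/h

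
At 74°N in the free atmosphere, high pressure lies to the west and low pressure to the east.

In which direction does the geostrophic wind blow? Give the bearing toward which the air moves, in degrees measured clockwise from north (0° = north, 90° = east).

The pressure-gradient force points toward the east (bearing 090°).
Geostrophic balance: in the Northern Hemisphere the Coriolis force deflects motion to the right, so the geostrophic wind blows 90° to the right of the pressure-gradient force (low pressure on the left).
Rotating 090° by 90° clockwise gives 180° — the wind blows toward the south.

180°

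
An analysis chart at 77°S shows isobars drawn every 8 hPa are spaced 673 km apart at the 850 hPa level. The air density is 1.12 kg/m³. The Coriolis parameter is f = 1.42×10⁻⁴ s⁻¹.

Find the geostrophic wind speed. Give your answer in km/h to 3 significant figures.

26.9 km/h

Pressure gradient: |∂P/∂n| = 800 Pa / 673000 m = 1.19×10⁻³ Pa/m
Geostrophic balance (pressure-gradient force = Coriolis force):
V_g = (1/(fρ)) |∂P/∂n| = 1.19×10⁻³ / (1.42×10⁻⁴ × 1.12) = 7.47 m/s
Converting: 7.47 m/s × 3.6 = 26.9 km/h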